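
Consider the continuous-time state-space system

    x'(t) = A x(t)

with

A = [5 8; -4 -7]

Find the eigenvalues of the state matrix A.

-3, 1

det(sI - A) = s^2 - (tr A)s + det A, with tr A = 5 + (-7) = -2 and det A = 5·(-7) - 8·(-4) = -35 - (-32) = -3.
So p(s) = det(sI - A) = s^2 + 2s - 3.
Factor s^2 + 2s - 3: two numbers with sum -2 and product -3 are 1 and -3, so s^2 + 2s - 3 = (s - 1)(s + 3).
Hence p(s) = (s - 1) (s + 3), with roots -3, 1.
At least one eigenvalue has non-negative real part, so the system is not asymptotically stable.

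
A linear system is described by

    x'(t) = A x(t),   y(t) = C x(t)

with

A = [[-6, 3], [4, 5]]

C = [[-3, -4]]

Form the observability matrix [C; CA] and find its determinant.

CA = [[2, -29]]
Observability matrix O = [C; CA] = [[-3, -4], [2, -29]]
det(O) = (-3)·(-29) - (-4)·2 = 87 - (-8) = 95
Since det(O) ≠ 0, rank(O) = 2 and the system is completely observable.

95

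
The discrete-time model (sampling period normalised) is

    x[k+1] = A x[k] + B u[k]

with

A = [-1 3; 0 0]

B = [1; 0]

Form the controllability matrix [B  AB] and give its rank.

1

AB = [[-1], [0]]
Controllability matrix C = [B  AB] = [[1, -1], [0, 0]]
Every column of C is a scalar multiple of column 1 = [1, 0] (multipliers 1, -1), so the columns span a one-dimensional space.
C ≠ 0, hence rank(C) = 1.
rank(C) = 1 < n = 2, so the pair (A, B) is not completely controllable.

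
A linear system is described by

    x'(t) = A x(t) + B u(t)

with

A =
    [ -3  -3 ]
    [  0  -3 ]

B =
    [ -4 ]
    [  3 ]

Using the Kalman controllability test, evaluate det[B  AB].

AB = [[3], [-9]]
Controllability matrix C = [B  AB] = [[-4, 3], [3, -9]]
det(C) = (-4)·(-9) - 3·3 = 36 - 9 = 27
Since det(C) ≠ 0, rank(C) = 2 and the system is completely controllable.

27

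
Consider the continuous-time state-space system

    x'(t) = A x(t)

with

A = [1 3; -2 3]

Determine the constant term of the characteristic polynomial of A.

9

For a 2×2 matrix, det(sI - A) = s^2 - (tr A)s + det A.
tr A = 4, det A = 9.
So p(s) = s^2 - 4s + 9.
The constant term is 9.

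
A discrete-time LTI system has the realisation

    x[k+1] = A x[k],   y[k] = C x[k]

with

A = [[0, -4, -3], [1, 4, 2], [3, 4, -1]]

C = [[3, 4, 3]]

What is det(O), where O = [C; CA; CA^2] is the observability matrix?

-448

CA = [[13, 16, -4]]
CA^2 = [[4, -4, -3]]
Observability matrix O = [C; CA; CA^2] = [[3, 4, 3], [13, 16, -4], [4, -4, -3]]
Expanding along the first row, det(O) = 3·(16·(-3) - (-4)·(-4)) - 4·(13·(-3) - (-4)·4) + 3·(13·(-4) - 16·4) = 3·(-64) - 4·(-23) + 3·(-116) = -448
Since det(O) ≠ 0, rank(O) = 3 and the system is completely observable.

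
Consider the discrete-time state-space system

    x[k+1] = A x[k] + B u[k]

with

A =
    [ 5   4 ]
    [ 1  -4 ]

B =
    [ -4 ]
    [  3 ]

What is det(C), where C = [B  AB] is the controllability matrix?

88

AB = [[-8], [-16]]
Controllability matrix C = [B  AB] = [[-4, -8], [3, -16]]
det(C) = (-4)·(-16) - (-8)·3 = 64 - (-24) = 88
Since det(C) ≠ 0, rank(C) = 2 and the system is completely controllable.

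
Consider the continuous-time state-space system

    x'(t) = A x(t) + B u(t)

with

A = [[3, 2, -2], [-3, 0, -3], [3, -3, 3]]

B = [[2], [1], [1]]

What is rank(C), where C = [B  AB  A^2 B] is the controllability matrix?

3

AB = [[6], [-9], [6]]
A^2B = [[-12], [-36], [63]]
Controllability matrix C = [B  AB  A^2B] = [[2, 6, -12], [1, -9, -36], [1, 6, 63]]
det(C) = 2·((-9)·63 - (-36)·6) - 6·(1·63 - (-36)·1) + (-12)·(1·6 - (-9)·1) = 2·(-351) - 6·99 + (-12)·15 = -1476 ≠ 0, so rank(C) = 3.
rank(C) = 3 = n, so the pair (A, B) is completely controllable.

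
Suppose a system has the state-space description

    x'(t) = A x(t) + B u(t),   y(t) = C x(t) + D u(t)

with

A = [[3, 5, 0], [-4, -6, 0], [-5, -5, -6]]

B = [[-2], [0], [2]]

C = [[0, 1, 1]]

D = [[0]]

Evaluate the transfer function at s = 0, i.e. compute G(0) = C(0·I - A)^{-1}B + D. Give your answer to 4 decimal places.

G(0) = C(-A)^{-1}B + D = -C A^{-1} B + D.
det A = -12, so A^{-1} = (1/-12)·adj(A) = [[-3, -5/2, 0], [2, 3/2, 0], [5/6, 5/6, -1/6]]
A^{-1} B = [6, -4, -2]^T
C A^{-1} B = -6
G(0) = D - C A^{-1} B = 0 - (-6) = 6

6.0000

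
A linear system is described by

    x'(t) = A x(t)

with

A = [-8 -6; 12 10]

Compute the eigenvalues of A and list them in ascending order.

det(sI - A) = s^2 - (tr A)s + det A, with tr A = (-8) + 10 = 2 and det A = (-8)·10 - (-6)·12 = -80 - (-72) = -8.
So p(s) = det(sI - A) = s^2 - 2s - 8.
Factor s^2 - 2s - 8: two numbers with sum 2 and product -8 are 4 and -2, so s^2 - 2s - 8 = (s - 4)(s + 2).
Hence p(s) = (s - 4) (s + 2), with roots -2, 4.
At least one eigenvalue has non-negative real part, so the system is not asymptotically stable.

-2, 4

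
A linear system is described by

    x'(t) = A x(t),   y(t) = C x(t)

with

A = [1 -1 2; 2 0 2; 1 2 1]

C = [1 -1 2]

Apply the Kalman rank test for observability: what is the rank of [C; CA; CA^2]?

3

CA = [[1, 3, 2]]
CA^2 = [[9, 3, 10]]
Observability matrix O = [C; CA; CA^2] = [[1, -1, 2], [1, 3, 2], [9, 3, 10]]
det(O) = 1·(3·10 - 2·3) - (-1)·(1·10 - 2·9) + 2·(1·3 - 3·9) = 1·24 - (-1)·(-8) + 2·(-24) = -32 ≠ 0, so rank(O) = 3.
rank(O) = 3 = n, so the pair (A, C) is completely observable.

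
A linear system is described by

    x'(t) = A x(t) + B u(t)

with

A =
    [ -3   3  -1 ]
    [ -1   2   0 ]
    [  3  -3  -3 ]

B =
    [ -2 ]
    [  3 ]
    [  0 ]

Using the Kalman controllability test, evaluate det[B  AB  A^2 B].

-3786

AB = [[15], [8], [-15]]
A^2B = [[-6], [1], [66]]
Controllability matrix C = [B  AB  A^2B] = [[-2, 15, -6], [3, 8, 1], [0, -15, 66]]
Expanding along the first row, det(C) = (-2)·(8·66 - 1·(-15)) - 15·(3·66 - 1·0) + (-6)·(3·(-15) - 8·0) = (-2)·543 - 15·198 + (-6)·(-45) = -3786
Since det(C) ≠ 0, rank(C) = 3 and the system is completely controllable.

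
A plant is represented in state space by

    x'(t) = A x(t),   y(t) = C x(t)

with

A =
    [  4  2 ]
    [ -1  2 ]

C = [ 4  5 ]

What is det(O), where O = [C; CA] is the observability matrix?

CA = [[11, 18]]
Observability matrix O = [C; CA] = [[4, 5], [11, 18]]
det(O) = 4·18 - 5·11 = 72 - 55 = 17
Since det(O) ≠ 0, rank(O) = 2 and the system is completely observable.

17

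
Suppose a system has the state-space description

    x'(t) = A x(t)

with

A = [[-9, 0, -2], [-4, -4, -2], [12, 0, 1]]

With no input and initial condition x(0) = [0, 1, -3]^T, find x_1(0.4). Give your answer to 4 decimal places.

0.4976

det(sI - A) = s^3 - (tr A)s^2 + (M11 + M22 + M33)s - det A, where Mii is the 2×2 principal minor of A obtained by deleting row i and column i.
tr A = (-9) + (-4) + 1 = -12; M11 = (-4)·1 - (-2)·0 = -4 - 0 = -4; M22 = (-9)·1 - (-2)·12 = -9 - (-24) = 15; M33 = (-9)·(-4) - 0·(-4) = 36 - 0 = 36; sum of minors = 47.
det A = (-9)·((-4)·1 - (-2)·0) - 0·((-4)·1 - (-2)·12) + (-2)·((-4)·0 - (-4)·12) = (-9)·(-4) - 0·20 + (-2)·48 = -60.
So p(s) = det(sI - A) = s^3 + 12s^2 + 47s + 60.
Rational-root test: any integer root divides 60. Testing small divisors, s = -3 works: p(-3) = -27 + 108 + (-141) + 60 = 0, so (s + 3) is a factor.
Dividing, p(s) = (s + 3)(s^2 + 9s + 20).
Factor s^2 + 9s + 20: two numbers with sum -9 and product 20 are -4 and -5, so s^2 + 9s + 20 = (s + 4)(s + 5).
Hence p(s) = (s + 3) (s + 4) (s + 5), with roots -5, -4, -3.
The eigenvalues -5, -4, -3 are distinct and real, so A is diagonalisable and x(t) = e^{At} x(0) = V diag(e^{λ_i t}) V^{-1} x(0), where the columns of V are the eigenvectors.
λ = -5: A - (-5)I = [[-4, 0, -2], [-4, 1, -2], [12, 0, 6]]. v must be orthogonal to every row; (row 1) × (row 2) = [2, 0, -4], so take v_1 = [1, 0, -2]^T.
λ = -4: A - (-4)I = [[-5, 0, -2], [-4, 0, -2], [12, 0, 5]]. v must be orthogonal to every row; (row 1) × (row 2) = [0, -2, 0], so take v_2 = [0, 1, 0]^T.
λ = -3: A - (-3)I = [[-6, 0, -2], [-4, -1, -2], [12, 0, 4]]. v must be orthogonal to every row; (row 1) × (row 2) = [-2, -4, 6], so take v_3 = [-1, -2, 3]^T.
V = [v_1 v_2 v_3] = [[1, 0, -1], [0, 1, -2], [-2, 0, 3]] has det V = 1, so V^{-1} = adj(V)/det V = [[3, 0, 1], [4, 1, 2], [2, 0, 1]].
Modal coordinates z(0) = V^{-1} x(0): 3·0 + 0·1 + 1·(-3) = -3; 4·0 + 1·1 + 2·(-3) = -5; 2·0 + 0·1 + 1·(-3) = -3; so z(0) = [-3, -5, -3]^T.
x_1(t) = Σ_i (v_i)_1 · z_i(0) · e^{λ_i t} (row 1 of V times the modal terms).
x_1(0.4) = 1·(-3)·e^{-5·0.4} + 0·(-5)·e^{-4·0.4} + (-1)·(-3)·e^{-3·0.4} = (-3)·0.135335 + 0·0.201897 + 3·0.301194 = 0.4976.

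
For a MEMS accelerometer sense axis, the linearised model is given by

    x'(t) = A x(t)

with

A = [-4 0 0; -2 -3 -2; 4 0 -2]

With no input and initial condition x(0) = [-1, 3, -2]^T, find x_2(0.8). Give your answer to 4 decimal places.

1.0617

det(sI - A) = s^3 - (tr A)s^2 + (M11 + M22 + M33)s - det A, where Mii is the 2×2 principal minor of A obtained by deleting row i and column i.
tr A = (-4) + (-3) + (-2) = -9; M11 = (-3)·(-2) - (-2)·0 = 6 - 0 = 6; M22 = (-4)·(-2) - 0·4 = 8 - 0 = 8; M33 = (-4)·(-3) - 0·(-2) = 12 - 0 = 12; sum of minors = 26.
det A = (-4)·((-3)·(-2) - (-2)·0) - 0·((-2)·(-2) - (-2)·4) + 0·((-2)·0 - (-3)·4) = (-4)·6 - 0·12 + 0·12 = -24.
So p(s) = det(sI - A) = s^3 + 9s^2 + 26s + 24.
Rational-root test: any integer root divides 24. Testing small divisors, s = -2 works: p(-2) = -8 + 36 + (-52) + 24 = 0, so (s + 2) is a factor.
Dividing, p(s) = (s + 2)(s^2 + 7s + 12).
Factor s^2 + 7s + 12: two numbers with sum -7 and product 12 are -3 and -4, so s^2 + 7s + 12 = (s + 3)(s + 4).
Hence p(s) = (s + 2) (s + 3) (s + 4), with roots -4, -3, -2.
The eigenvalues -4, -3, -2 are distinct and real, so A is diagonalisable and x(t) = e^{At} x(0) = V diag(e^{λ_i t}) V^{-1} x(0), where the columns of V are the eigenvectors.
λ = -4: A - (-4)I = [[0, 0, 0], [-2, 1, -2], [4, 0, 2]]. v must be orthogonal to every row; (row 2) × (row 3) = [2, -4, -4], so take v_1 = [1, -2, -2]^T.
λ = -3: A - (-3)I = [[-1, 0, 0], [-2, 0, -2], [4, 0, 1]]. v must be orthogonal to every row; (row 1) × (row 2) = [0, -2, 0], so take v_2 = [0, 1, 0]^T.
λ = -2: A - (-2)I = [[-2, 0, 0], [-2, -1, -2], [4, 0, 0]]. v must be orthogonal to every row; (row 1) × (row 2) = [0, -4, 2], so take v_3 = [0, -2, 1]^T.
V = [v_1 v_2 v_3] = [[1, 0, 0], [-2, 1, -2], [-2, 0, 1]] has det V = 1, so V^{-1} = adj(V)/det V = [[1, 0, 0], [6, 1, 2], [2, 0, 1]].
Modal coordinates z(0) = V^{-1} x(0): 1·(-1) + 0·3 + 0·(-2) = -1; 6·(-1) + 1·3 + 2·(-2) = -7; 2·(-1) + 0·3 + 1·(-2) = -4; so z(0) = [-1, -7, -4]^T.
x_2(t) = Σ_i (v_i)_2 · z_i(0) · e^{λ_i t} (row 2 of V times the modal terms).
x_2(0.8) = (-2)·(-1)·e^{-4·0.8} + 1·(-7)·e^{-3·0.8} + (-2)·(-4)·e^{-2·0.8} = 2·0.040762 + (-7)·0.090718 + 8·0.201897 = 1.0617.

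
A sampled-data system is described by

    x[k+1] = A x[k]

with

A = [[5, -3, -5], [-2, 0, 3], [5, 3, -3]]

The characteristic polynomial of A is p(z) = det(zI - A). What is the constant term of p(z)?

Expand det(zI - A) for the 3×3 matrix.
p(z) = z^3 - 2z^2 - 5z + 42.
(Check: constant term = det(-A) = (-1)^3 det A = 42; coefficient of z^2 = -tr A = -2.)
The constant term is 42.

42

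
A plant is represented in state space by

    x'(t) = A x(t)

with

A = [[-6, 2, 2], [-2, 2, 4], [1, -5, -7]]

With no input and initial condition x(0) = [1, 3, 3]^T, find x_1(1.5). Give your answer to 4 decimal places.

det(sI - A) = s^3 - (tr A)s^2 + (M11 + M22 + M33)s - det A, where Mii is the 2×2 principal minor of A obtained by deleting row i and column i.
tr A = (-6) + 2 + (-7) = -11; M11 = 2·(-7) - 4·(-5) = -14 - (-20) = 6; M22 = (-6)·(-7) - 2·1 = 42 - 2 = 40; M33 = (-6)·2 - 2·(-2) = -12 - (-4) = -8; sum of minors = 38.
det A = (-6)·(2·(-7) - 4·(-5)) - 2·((-2)·(-7) - 4·1) + 2·((-2)·(-5) - 2·1) = (-6)·6 - 2·10 + 2·8 = -40.
So p(s) = det(sI - A) = s^3 + 11s^2 + 38s + 40.
Rational-root test: any integer root divides 40. Testing small divisors, s = -2 works: p(-2) = -8 + 44 + (-76) + 40 = 0, so (s + 2) is a factor.
Dividing, p(s) = (s + 2)(s^2 + 9s + 20).
Factor s^2 + 9s + 20: two numbers with sum -9 and product 20 are -4 and -5, so s^2 + 9s + 20 = (s + 4)(s + 5).
Hence p(s) = (s + 2) (s + 4) (s + 5), with roots -5, -4, -2.
The eigenvalues -5, -4, -2 are distinct and real, so A is diagonalisable and x(t) = e^{At} x(0) = V diag(e^{λ_i t}) V^{-1} x(0), where the columns of V are the eigenvectors.
λ = -5: A - (-5)I = [[-1, 2, 2], [-2, 7, 4], [1, -5, -2]]. v must be orthogonal to every row; (row 1) × (row 2) = [-6, 0, -3], so take v_1 = [2, 0, 1]^T.
λ = -4: A - (-4)I = [[-2, 2, 2], [-2, 6, 4], [1, -5, -3]]. v must be orthogonal to every row; (row 1) × (row 2) = [-4, 4, -8], so take v_2 = [1, -1, 2]^T.
λ = -2: A - (-2)I = [[-4, 2, 2], [-2, 4, 4], [1, -5, -5]]. v must be orthogonal to every row; (row 1) × (row 2) = [0, 12, -12], so take v_3 = [0, -1, 1]^T.
V = [v_1 v_2 v_3] = [[2, 1, 0], [0, -1, -1], [1, 2, 1]] has det V = 1, so V^{-1} = adj(V)/det V = [[1, -1, -1], [-1, 2, 2], [1, -3, -2]].
Modal coordinates z(0) = V^{-1} x(0): 1·1 + (-1)·3 + (-1)·3 = -5; (-1)·1 + 2·3 + 2·3 = 11; 1·1 + (-3)·3 + (-2)·3 = -14; so z(0) = [-5, 11, -14]^T.
x_1(t) = Σ_i (v_i)_1 · z_i(0) · e^{λ_i t} (row 1 of V times the modal terms).
x_1(1.5) = 2·(-5)·e^{-5·1.5} + 1·11·e^{-4·1.5} + 0·(-14)·e^{-2·1.5} = (-10)·0.000553 + 11·0.002479 + 0·0.049787 = 0.0217.

0.0217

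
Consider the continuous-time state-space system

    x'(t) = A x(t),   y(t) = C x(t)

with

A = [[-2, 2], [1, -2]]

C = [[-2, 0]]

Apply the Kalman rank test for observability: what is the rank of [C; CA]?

2

CA = [[4, -4]]
Observability matrix O = [C; CA] = [[-2, 0], [4, -4]]
det(O) = (-2)·(-4) - 0·4 = 8 - 0 = 8 ≠ 0, so rank(O) = 2.
rank(O) = 2 = n, so the pair (A, C) is completely observable.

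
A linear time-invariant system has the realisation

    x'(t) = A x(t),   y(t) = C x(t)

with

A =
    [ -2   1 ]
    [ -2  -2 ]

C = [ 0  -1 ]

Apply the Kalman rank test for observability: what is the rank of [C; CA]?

CA = [[2, 2]]
Observability matrix O = [C; CA] = [[0, -1], [2, 2]]
det(O) = 0·2 - (-1)·2 = 0 - (-2) = 2 ≠ 0, so rank(O) = 2.
rank(O) = 2 = n, so the pair (A, C) is completely observable.

2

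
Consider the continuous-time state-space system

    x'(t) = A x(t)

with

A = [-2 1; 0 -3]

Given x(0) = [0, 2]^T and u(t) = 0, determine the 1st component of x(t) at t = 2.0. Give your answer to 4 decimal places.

det(sI - A) = s^2 - (tr A)s + det A, with tr A = (-2) + (-3) = -5 and det A = (-2)·(-3) - 1·0 = 6 - 0 = 6.
So p(s) = det(sI - A) = s^2 + 5s + 6.
Factor s^2 + 5s + 6: two numbers with sum -5 and product 6 are -2 and -3, so s^2 + 5s + 6 = (s + 2)(s + 3).
Hence p(s) = (s + 2) (s + 3), with roots -3, -2.
The eigenvalues -3, -2 are distinct and real, so A is diagonalisable and x(t) = e^{At} x(0) = V diag(e^{λ_i t}) V^{-1} x(0), where the columns of V are the eigenvectors.
λ = -3: A - (-3)I = [[1, 1], [0, 0]]. Row 1 gives 1·v1 + 1·v2 = 0, so take v_1 = [1, -1]^T.
λ = -2: A - (-2)I = [[0, 1], [0, -1]]. Row 1 gives 0·v1 + 1·v2 = 0, so take v_2 = [-1, 0]^T.
V = [v_1 v_2] = [[1, -1], [-1, 0]] has det V = -1, so V^{-1} = adj(V)/det V = [[0, -1], [-1, -1]].
Modal coordinates z(0) = V^{-1} x(0): 0·0 + (-1)·2 = -2; (-1)·0 + (-1)·2 = -2; so z(0) = [-2, -2]^T.
x_1(t) = Σ_i (v_i)_1 · z_i(0) · e^{λ_i t} (row 1 of V times the modal terms).
x_1(2.0) = 1·(-2)·e^{-3·2.0} + (-1)·(-2)·e^{-2·2.0} = (-2)·0.002479 + 2·0.018316 = 0.0317.

0.0317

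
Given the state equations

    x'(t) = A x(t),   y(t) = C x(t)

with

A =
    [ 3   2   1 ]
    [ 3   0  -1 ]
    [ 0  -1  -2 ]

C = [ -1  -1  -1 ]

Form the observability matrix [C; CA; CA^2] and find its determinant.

-4

CA = [[-6, -1, 2]]
CA^2 = [[-21, -14, -9]]
Observability matrix O = [C; CA; CA^2] = [[-1, -1, -1], [-6, -1, 2], [-21, -14, -9]]
Expanding along the first row, det(O) = (-1)·((-1)·(-9) - 2·(-14)) - (-1)·((-6)·(-9) - 2·(-21)) + (-1)·((-6)·(-14) - (-1)·(-21)) = (-1)·37 - (-1)·96 + (-1)·63 = -4
Since det(O) ≠ 0, rank(O) = 3 and the system is completely observable.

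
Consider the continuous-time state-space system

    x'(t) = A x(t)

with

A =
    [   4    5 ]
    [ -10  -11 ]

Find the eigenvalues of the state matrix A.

det(sI - A) = s^2 - (tr A)s + det A, with tr A = 4 + (-11) = -7 and det A = 4·(-11) - 5·(-10) = -44 - (-50) = 6.
So p(s) = det(sI - A) = s^2 + 7s + 6.
Factor s^2 + 7s + 6: two numbers with sum -7 and product 6 are -1 and -6, so s^2 + 7s + 6 = (s + 1)(s + 6).
Hence p(s) = (s + 1) (s + 6), with roots -6, -1.
All eigenvalues have negative real part, so the system is asymptotically stable.

-6, -1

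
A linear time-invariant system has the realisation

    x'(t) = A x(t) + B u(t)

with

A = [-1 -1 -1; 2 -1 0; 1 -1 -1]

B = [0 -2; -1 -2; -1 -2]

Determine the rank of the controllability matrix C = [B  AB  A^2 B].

AB = [[2, 6], [1, -2], [2, 2]]
A^2B = [[-5, -6], [3, 14], [-1, 6]]
Controllability matrix C = [B  AB  A^2B] = [[0, -2, 2, 6, -5, -6], [-1, -2, 1, -2, 3, 14], [-1, -2, 2, 2, -1, 6]]
Take the 3×3 submatrix of C formed by columns 1, 2, 3: [[0, -2, 2], [-1, -2, 1], [-1, -2, 2]]. Its determinant is 0·((-2)·2 - 1·(-2)) - (-2)·((-1)·2 - 1·(-1)) + 2·((-1)·(-2) - (-2)·(-1)) = 0·(-2) - (-2)·(-1) + 2·0 = -2 ≠ 0.
So rank(C) ≥ 3; since C has 3 rows, rank(C) = 3.
rank(C) = 3 = n, so the pair (A, B) is completely controllable.

3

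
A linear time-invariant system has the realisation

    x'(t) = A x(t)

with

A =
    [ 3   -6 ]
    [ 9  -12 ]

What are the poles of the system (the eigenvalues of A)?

det(sI - A) = s^2 - (tr A)s + det A, with tr A = 3 + (-12) = -9 and det A = 3·(-12) - (-6)·9 = -36 - (-54) = 18.
So p(s) = det(sI - A) = s^2 + 9s + 18.
Factor s^2 + 9s + 18: two numbers with sum -9 and product 18 are -3 and -6, so s^2 + 9s + 18 = (s + 3)(s + 6).
Hence p(s) = (s + 3) (s + 6), with roots -6, -3.
All eigenvalues have negative real part, so the system is asymptotically stable.

-6, -3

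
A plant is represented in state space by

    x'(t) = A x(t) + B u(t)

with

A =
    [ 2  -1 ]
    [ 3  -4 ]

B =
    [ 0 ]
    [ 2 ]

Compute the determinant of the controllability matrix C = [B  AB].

4

AB = [[-2], [-8]]
Controllability matrix C = [B  AB] = [[0, -2], [2, -8]]
det(C) = 0·(-8) - (-2)·2 = 0 - (-4) = 4
Since det(C) ≠ 0, rank(C) = 2 and the system is completely controllable.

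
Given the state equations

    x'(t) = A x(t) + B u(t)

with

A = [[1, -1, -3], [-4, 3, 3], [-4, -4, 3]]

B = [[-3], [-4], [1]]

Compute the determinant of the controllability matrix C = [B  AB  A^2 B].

20943

AB = [[-2], [3], [31]]
A^2B = [[-98], [110], [89]]
Controllability matrix C = [B  AB  A^2B] = [[-3, -2, -98], [-4, 3, 110], [1, 31, 89]]
Expanding along the first row, det(C) = (-3)·(3·89 - 110·31) - (-2)·((-4)·89 - 110·1) + (-98)·((-4)·31 - 3·1) = (-3)·(-3143) - (-2)·(-466) + (-98)·(-127) = 20943
Since det(C) ≠ 0, rank(C) = 3 and the system is completely controllable.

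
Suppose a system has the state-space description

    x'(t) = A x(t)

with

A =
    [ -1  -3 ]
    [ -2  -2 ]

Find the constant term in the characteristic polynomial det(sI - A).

For a 2×2 matrix, det(sI - A) = s^2 - (tr A)s + det A.
tr A = -3, det A = -4.
So p(s) = s^2 + 3s - 4.
The constant term is -4.

-4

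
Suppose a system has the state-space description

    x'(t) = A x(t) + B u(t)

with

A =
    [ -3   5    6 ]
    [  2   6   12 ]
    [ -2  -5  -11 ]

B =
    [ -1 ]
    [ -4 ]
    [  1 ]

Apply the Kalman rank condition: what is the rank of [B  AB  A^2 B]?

AB = [[-11], [-14], [11]]
A^2B = [[29], [26], [-29]]
Controllability matrix C = [B  AB  A^2B] = [[-1, -11, 29], [-4, -14, 26], [1, 11, -29]]
The rows r1, r2, r3 of C are linearly dependent: r1 + r3 = 0 (check each entry), so rank(C) ≤ 2.
The 2×2 minor from rows 1, 2, columns 1, 2 is (-1)·(-14) - (-11)·(-4) = 14 - 44 = -30 ≠ 0, so rank(C) = 2.
rank(C) = 2 < n = 3, so the pair (A, B) is not completely controllable.

2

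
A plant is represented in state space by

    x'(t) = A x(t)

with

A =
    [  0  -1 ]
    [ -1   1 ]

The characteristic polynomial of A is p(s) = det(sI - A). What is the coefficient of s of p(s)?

For a 2×2 matrix, det(sI - A) = s^2 - (tr A)s + det A.
tr A = 1, det A = -1.
So p(s) = s^2 - s - 1.
The coefficient of s is -1.

-1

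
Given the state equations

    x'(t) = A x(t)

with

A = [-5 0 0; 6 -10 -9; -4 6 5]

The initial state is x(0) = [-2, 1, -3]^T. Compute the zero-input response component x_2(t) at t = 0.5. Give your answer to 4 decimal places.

2.7947

det(sI - A) = s^3 - (tr A)s^2 + (M11 + M22 + M33)s - det A, where Mii is the 2×2 principal minor of A obtained by deleting row i and column i.
tr A = (-5) + (-10) + 5 = -10; M11 = (-10)·5 - (-9)·6 = -50 - (-54) = 4; M22 = (-5)·5 - 0·(-4) = -25 - 0 = -25; M33 = (-5)·(-10) - 0·6 = 50 - 0 = 50; sum of minors = 29.
det A = (-5)·((-10)·5 - (-9)·6) - 0·(6·5 - (-9)·(-4)) + 0·(6·6 - (-10)·(-4)) = (-5)·4 - 0·(-6) + 0·(-4) = -20.
So p(s) = det(sI - A) = s^3 + 10s^2 + 29s + 20.
Rational-root test: any integer root divides 20. Testing small divisors, s = -1 works: p(-1) = -1 + 10 + (-29) + 20 = 0, so (s + 1) is a factor.
Dividing, p(s) = (s + 1)(s^2 + 9s + 20).
Factor s^2 + 9s + 20: two numbers with sum -9 and product 20 are -4 and -5, so s^2 + 9s + 20 = (s + 4)(s + 5).
Hence p(s) = (s + 1) (s + 4) (s + 5), with roots -5, -4, -1.
The eigenvalues -5, -4, -1 are distinct and real, so A is diagonalisable and x(t) = e^{At} x(0) = V diag(e^{λ_i t}) V^{-1} x(0), where the columns of V are the eigenvectors.
λ = -5: A - (-5)I = [[0, 0, 0], [6, -5, -9], [-4, 6, 10]]. v must be orthogonal to every row; (row 2) × (row 3) = [4, -24, 16], so take v_1 = [1, -6, 4]^T.
λ = -4: A - (-4)I = [[-1, 0, 0], [6, -6, -9], [-4, 6, 9]]. v must be orthogonal to every row; (row 1) × (row 2) = [0, -9, 6], so take v_2 = [0, 3, -2]^T.
λ = -1: A - (-1)I = [[-4, 0, 0], [6, -9, -9], [-4, 6, 6]]. v must be orthogonal to every row; (row 1) × (row 2) = [0, -36, 36], so take v_3 = [0, -1, 1]^T.
V = [v_1 v_2 v_3] = [[1, 0, 0], [-6, 3, -1], [4, -2, 1]] has det V = 1, so V^{-1} = adj(V)/det V = [[1, 0, 0], [2, 1, 1], [0, 2, 3]].
Modal coordinates z(0) = V^{-1} x(0): 1·(-2) + 0·1 + 0·(-3) = -2; 2·(-2) + 1·1 + 1·(-3) = -6; 0·(-2) + 2·1 + 3·(-3) = -7; so z(0) = [-2, -6, -7]^T.
x_2(t) = Σ_i (v_i)_2 · z_i(0) · e^{λ_i t} (row 2 of V times the modal terms).
x_2(0.5) = (-6)·(-2)·e^{-5·0.5} + 3·(-6)·e^{-4·0.5} + (-1)·(-7)·e^{-1·0.5} = 12·0.082085 + (-18)·0.135335 + 7·0.606531 = 2.7947.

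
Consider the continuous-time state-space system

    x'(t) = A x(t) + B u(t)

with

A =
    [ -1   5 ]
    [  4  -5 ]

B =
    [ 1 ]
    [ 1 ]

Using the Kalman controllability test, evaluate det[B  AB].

-5

AB = [[4], [-1]]
Controllability matrix C = [B  AB] = [[1, 4], [1, -1]]
det(C) = 1·(-1) - 4·1 = -1 - 4 = -5
Since det(C) ≠ 0, rank(C) = 2 and the system is completely controllable.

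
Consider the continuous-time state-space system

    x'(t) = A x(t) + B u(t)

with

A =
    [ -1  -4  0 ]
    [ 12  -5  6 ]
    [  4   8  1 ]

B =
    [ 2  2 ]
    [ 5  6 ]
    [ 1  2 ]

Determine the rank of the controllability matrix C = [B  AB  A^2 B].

2

AB = [[-22, -26], [5, 6], [49, 58]]
A^2B = [[2, 2], [5, 6], [1, 2]]
Controllability matrix C = [B  AB  A^2B] = [[2, 2, -22, -26, 2, 2], [5, 6, 5, 6, 5, 6], [1, 2, 49, 58, 1, 2]]
The rows r1, r2, r3 of C are linearly dependent: 2·r1 - r2 + r3 = 0 (check each entry), so rank(C) ≤ 2.
The 2×2 minor from rows 1, 2, columns 1, 2 is 2·6 - 2·5 = 12 - 10 = 2 ≠ 0, so rank(C) = 2.
rank(C) = 2 < n = 3, so the pair (A, B) is not completely controllable.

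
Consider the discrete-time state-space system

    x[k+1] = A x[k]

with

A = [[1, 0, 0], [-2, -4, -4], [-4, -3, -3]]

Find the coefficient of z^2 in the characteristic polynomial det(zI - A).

6

Expand det(zI - A) for the 3×3 matrix.
p(z) = z^3 + 6z^2 - 7z.
(Check: constant term = det(-A) = (-1)^3 det A = 0; coefficient of z^2 = -tr A = 6.)
The coefficient of z^2 is 6.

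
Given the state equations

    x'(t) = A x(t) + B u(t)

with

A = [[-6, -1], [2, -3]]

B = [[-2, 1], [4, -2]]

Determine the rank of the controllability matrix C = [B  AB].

AB = [[8, -4], [-16, 8]]
Controllability matrix C = [B  AB] = [[-2, 1, 8, -4], [4, -2, -16, 8]]
Every column of C is a scalar multiple of column 1 = [-2, 4] (multipliers 1, -1/2, -4, 2), so the columns span a one-dimensional space.
C ≠ 0, hence rank(C) = 1.
rank(C) = 1 < n = 2, so the pair (A, B) is not completely controllable.

1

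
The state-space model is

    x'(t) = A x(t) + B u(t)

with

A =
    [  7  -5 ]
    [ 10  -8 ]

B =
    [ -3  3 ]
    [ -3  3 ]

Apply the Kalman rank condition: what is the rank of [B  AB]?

AB = [[-6, 6], [-6, 6]]
Controllability matrix C = [B  AB] = [[-3, 3, -6, 6], [-3, 3, -6, 6]]
Every column of C is a scalar multiple of column 1 = [-3, -3] (multipliers 1, -1, 2, -2), so the columns span a one-dimensional space.
C ≠ 0, hence rank(C) = 1.
rank(C) = 1 < n = 2, so the pair (A, B) is not completely controllable.

1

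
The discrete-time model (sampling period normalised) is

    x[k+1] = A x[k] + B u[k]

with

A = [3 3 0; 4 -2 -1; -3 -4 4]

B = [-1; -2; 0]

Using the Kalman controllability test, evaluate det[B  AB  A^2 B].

AB = [[-9], [0], [11]]
A^2B = [[-27], [-47], [71]]
Controllability matrix C = [B  AB  A^2B] = [[-1, -9, -27], [-2, 0, -47], [0, 11, 71]]
Expanding along the first row, det(C) = (-1)·(0·71 - (-47)·11) - (-9)·((-2)·71 - (-47)·0) + (-27)·((-2)·11 - 0·0) = (-1)·517 - (-9)·(-142) + (-27)·(-22) = -1201
Since det(C) ≠ 0, rank(C) = 3 and the system is completely controllable.

-1201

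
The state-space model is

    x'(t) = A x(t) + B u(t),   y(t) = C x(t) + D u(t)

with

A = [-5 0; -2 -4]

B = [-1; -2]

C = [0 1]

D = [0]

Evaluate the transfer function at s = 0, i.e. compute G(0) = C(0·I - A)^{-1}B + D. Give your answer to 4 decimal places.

-0.4000

G(0) = C(-A)^{-1}B + D = -C A^{-1} B + D.
det A = 20, so A^{-1} = (1/20)·adj(A) = [[-1/5, 0], [1/10, -1/4]]
A^{-1} B = [1/5, 2/5]^T
C A^{-1} B = 2/5
G(0) = D - C A^{-1} B = 0 - (2/5) = -2/5 ≈ -0.4000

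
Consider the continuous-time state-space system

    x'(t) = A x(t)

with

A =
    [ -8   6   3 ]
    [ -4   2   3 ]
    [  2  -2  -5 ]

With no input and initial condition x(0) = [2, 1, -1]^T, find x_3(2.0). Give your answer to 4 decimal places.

0.0005

det(sI - A) = s^3 - (tr A)s^2 + (M11 + M22 + M33)s - det A, where Mii is the 2×2 principal minor of A obtained by deleting row i and column i.
tr A = (-8) + 2 + (-5) = -11; M11 = 2·(-5) - 3·(-2) = -10 - (-6) = -4; M22 = (-8)·(-5) - 3·2 = 40 - 6 = 34; M33 = (-8)·2 - 6·(-4) = -16 - (-24) = 8; sum of minors = 38.
det A = (-8)·(2·(-5) - 3·(-2)) - 6·((-4)·(-5) - 3·2) + 3·((-4)·(-2) - 2·2) = (-8)·(-4) - 6·14 + 3·4 = -40.
So p(s) = det(sI - A) = s^3 + 11s^2 + 38s + 40.
Rational-root test: any integer root divides 40. Testing small divisors, s = -2 works: p(-2) = -8 + 44 + (-76) + 40 = 0, so (s + 2) is a factor.
Dividing, p(s) = (s + 2)(s^2 + 9s + 20).
Factor s^2 + 9s + 20: two numbers with sum -9 and product 20 are -4 and -5, so s^2 + 9s + 20 = (s + 4)(s + 5).
Hence p(s) = (s + 2) (s + 4) (s + 5), with roots -5, -4, -2.
The eigenvalues -5, -4, -2 are distinct and real, so A is diagonalisable and x(t) = e^{At} x(0) = V diag(e^{λ_i t}) V^{-1} x(0), where the columns of V are the eigenvectors.
λ = -5: A - (-5)I = [[-3, 6, 3], [-4, 7, 3], [2, -2, 0]]. v must be orthogonal to every row; (row 1) × (row 2) = [-3, -3, 3], so take v_1 = [1, 1, -1]^T.
λ = -4: A - (-4)I = [[-4, 6, 3], [-4, 6, 3], [2, -2, -1]]. v must be orthogonal to every row; (row 1) × (row 3) = [0, 2, -4], so take v_2 = [0, 1, -2]^T.
λ = -2: A - (-2)I = [[-6, 6, 3], [-4, 4, 3], [2, -2, -3]]. v must be orthogonal to every row; (row 1) × (row 2) = [6, 6, 0], so take v_3 = [1, 1, 0]^T.
V = [v_1 v_2 v_3] = [[1, 0, 1], [1, 1, 1], [-1, -2, 0]] has det V = 1, so V^{-1} = adj(V)/det V = [[2, -2, -1], [-1, 1, 0], [-1, 2, 1]].
Modal coordinates z(0) = V^{-1} x(0): 2·2 + (-2)·1 + (-1)·(-1) = 3; (-1)·2 + 1·1 + 0·(-1) = -1; (-1)·2 + 2·1 + 1·(-1) = -1; so z(0) = [3, -1, -1]^T.
x_3(t) = Σ_i (v_i)_3 · z_i(0) · e^{λ_i t} (row 3 of V times the modal terms).
x_3(2.0) = (-1)·3·e^{-5·2.0} + (-2)·(-1)·e^{-4·2.0} + 0·(-1)·e^{-2·2.0} = (-3)·0.000045 + 2·0.000335 + 0·0.018316 = 0.0005.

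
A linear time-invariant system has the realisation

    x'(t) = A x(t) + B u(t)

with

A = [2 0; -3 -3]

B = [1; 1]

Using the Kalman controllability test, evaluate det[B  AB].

AB = [[2], [-6]]
Controllability matrix C = [B  AB] = [[1, 2], [1, -6]]
det(C) = 1·(-6) - 2·1 = -6 - 2 = -8
Since det(C) ≠ 0, rank(C) = 2 and the system is completely controllable.

-8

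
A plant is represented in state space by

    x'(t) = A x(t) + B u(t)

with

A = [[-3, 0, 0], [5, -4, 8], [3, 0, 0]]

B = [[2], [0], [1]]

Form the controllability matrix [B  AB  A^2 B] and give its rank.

2

AB = [[-6], [18], [6]]
A^2B = [[18], [-54], [-18]]
Controllability matrix C = [B  AB  A^2B] = [[2, -6, 18], [0, 18, -54], [1, 6, -18]]
The rows r1, r2, r3 of C are linearly dependent: -r1 - r2 + 2·r3 = 0 (check each entry), so rank(C) ≤ 2.
The 2×2 minor from rows 1, 2, columns 1, 2 is 2·18 - (-6)·0 = 36 - 0 = 36 ≠ 0, so rank(C) = 2.
rank(C) = 2 < n = 3, so the pair (A, B) is not completely controllable.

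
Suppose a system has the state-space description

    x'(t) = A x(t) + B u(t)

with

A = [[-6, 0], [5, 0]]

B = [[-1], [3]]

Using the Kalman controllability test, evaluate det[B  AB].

AB = [[6], [-5]]
Controllability matrix C = [B  AB] = [[-1, 6], [3, -5]]
det(C) = (-1)·(-5) - 6·3 = 5 - 18 = -13
Since det(C) ≠ 0, rank(C) = 2 and the system is completely controllable.

-13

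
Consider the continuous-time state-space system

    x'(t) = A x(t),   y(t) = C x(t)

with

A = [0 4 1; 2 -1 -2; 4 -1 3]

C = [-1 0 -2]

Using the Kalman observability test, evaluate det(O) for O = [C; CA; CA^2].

CA = [[-8, -2, -7]]
CA^2 = [[-32, -23, -25]]
Observability matrix O = [C; CA; CA^2] = [[-1, 0, -2], [-8, -2, -7], [-32, -23, -25]]
Expanding along the first row, det(O) = (-1)·((-2)·(-25) - (-7)·(-23)) - 0·((-8)·(-25) - (-7)·(-32)) + (-2)·((-8)·(-23) - (-2)·(-32)) = (-1)·(-111) - 0·(-24) + (-2)·120 = -129
Since det(O) ≠ 0, rank(O) = 3 and the system is completely observable.

-129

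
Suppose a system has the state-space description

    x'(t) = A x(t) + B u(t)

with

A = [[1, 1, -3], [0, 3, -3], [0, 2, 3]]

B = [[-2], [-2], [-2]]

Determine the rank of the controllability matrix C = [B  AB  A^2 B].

3

AB = [[2], [0], [-10]]
A^2B = [[32], [30], [-30]]
Controllability matrix C = [B  AB  A^2B] = [[-2, 2, 32], [-2, 0, 30], [-2, -10, -30]]
det(C) = (-2)·(0·(-30) - 30·(-10)) - 2·((-2)·(-30) - 30·(-2)) + 32·((-2)·(-10) - 0·(-2)) = (-2)·300 - 2·120 + 32·20 = -200 ≠ 0, so rank(C) = 3.
rank(C) = 3 = n, so the pair (A, B) is completely controllable.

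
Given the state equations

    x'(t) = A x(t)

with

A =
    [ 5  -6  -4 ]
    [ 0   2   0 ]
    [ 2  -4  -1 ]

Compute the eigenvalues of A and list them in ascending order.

1, 2, 3

det(sI - A) = s^3 - (tr A)s^2 + (M11 + M22 + M33)s - det A, where Mii is the 2×2 principal minor of A obtained by deleting row i and column i.
tr A = 5 + 2 + (-1) = 6; M11 = 2·(-1) - 0·(-4) = -2 - 0 = -2; M22 = 5·(-1) - (-4)·2 = -5 - (-8) = 3; M33 = 5·2 - (-6)·0 = 10 - 0 = 10; sum of minors = 11.
det A = 5·(2·(-1) - 0·(-4)) - (-6)·(0·(-1) - 0·2) + (-4)·(0·(-4) - 2·2) = 5·(-2) - (-6)·0 + (-4)·(-4) = 6.
So p(s) = det(sI - A) = s^3 - 6s^2 + 11s - 6.
Rational-root test: any integer root divides -6. Testing small divisors, s = 1 works: p(1) = 1 + (-6) + 11 + (-6) = 0, so (s - 1) is a factor.
Dividing, p(s) = (s - 1)(s^2 - 5s + 6).
Factor s^2 - 5s + 6: two numbers with sum 5 and product 6 are 3 and 2, so s^2 - 5s + 6 = (s - 3)(s - 2).
Hence p(s) = (s - 3) (s - 2) (s - 1), with roots 1, 2, 3.
At least one eigenvalue has non-negative real part, so the system is not asymptotically stable.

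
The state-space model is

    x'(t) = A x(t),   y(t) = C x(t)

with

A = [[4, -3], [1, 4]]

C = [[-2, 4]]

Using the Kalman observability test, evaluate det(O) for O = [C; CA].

-28

CA = [[-4, 22]]
Observability matrix O = [C; CA] = [[-2, 4], [-4, 22]]
det(O) = (-2)·22 - 4·(-4) = -44 - (-16) = -28
Since det(O) ≠ 0, rank(O) = 2 and the system is completely observable.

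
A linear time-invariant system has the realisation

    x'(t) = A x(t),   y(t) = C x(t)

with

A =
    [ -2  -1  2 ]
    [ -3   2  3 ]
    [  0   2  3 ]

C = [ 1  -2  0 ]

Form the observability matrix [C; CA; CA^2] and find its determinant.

-89

CA = [[4, -5, -4]]
CA^2 = [[7, -22, -19]]
Observability matrix O = [C; CA; CA^2] = [[1, -2, 0], [4, -5, -4], [7, -22, -19]]
Expanding along the first row, det(O) = 1·((-5)·(-19) - (-4)·(-22)) - (-2)·(4·(-19) - (-4)·7) + 0·(4·(-22) - (-5)·7) = 1·7 - (-2)·(-48) + 0·(-53) = -89
Since det(O) ≠ 0, rank(O) = 3 and the system is completely observable.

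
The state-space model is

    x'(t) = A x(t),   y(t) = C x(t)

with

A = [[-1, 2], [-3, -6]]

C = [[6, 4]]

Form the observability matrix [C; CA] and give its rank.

CA = [[-18, -12]]
Observability matrix O = [C; CA] = [[6, 4], [-18, -12]]
Every row of O is a scalar multiple of row 1 = [6, 4] (multipliers 1, -3), so the rows span a one-dimensional space.
O ≠ 0, hence rank(O) = 1.
rank(O) = 1 < n = 2, so the pair (A, C) is not completely observable.

1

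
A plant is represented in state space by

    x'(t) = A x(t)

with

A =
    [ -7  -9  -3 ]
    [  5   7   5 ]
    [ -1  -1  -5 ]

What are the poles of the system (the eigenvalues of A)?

-4, -3, 2

det(sI - A) = s^3 - (tr A)s^2 + (M11 + M22 + M33)s - det A, where Mii is the 2×2 principal minor of A obtained by deleting row i and column i.
tr A = (-7) + 7 + (-5) = -5; M11 = 7·(-5) - 5·(-1) = -35 - (-5) = -30; M22 = (-7)·(-5) - (-3)·(-1) = 35 - 3 = 32; M33 = (-7)·7 - (-9)·5 = -49 - (-45) = -4; sum of minors = -2.
det A = (-7)·(7·(-5) - 5·(-1)) - (-9)·(5·(-5) - 5·(-1)) + (-3)·(5·(-1) - 7·(-1)) = (-7)·(-30) - (-9)·(-20) + (-3)·2 = 24.
So p(s) = det(sI - A) = s^3 + 5s^2 - 2s - 24.
Rational-root test: any integer root divides -24. Testing small divisors, s = 2 works: p(2) = 8 + 20 + (-4) + (-24) = 0, so (s - 2) is a factor.
Dividing, p(s) = (s - 2)(s^2 + 7s + 12).
Factor s^2 + 7s + 12: two numbers with sum -7 and product 12 are -3 and -4, so s^2 + 7s + 12 = (s + 3)(s + 4).
Hence p(s) = (s - 2) (s + 3) (s + 4), with roots -4, -3, 2.
At least one eigenvalue has non-negative real part, so the system is not asymptotically stable.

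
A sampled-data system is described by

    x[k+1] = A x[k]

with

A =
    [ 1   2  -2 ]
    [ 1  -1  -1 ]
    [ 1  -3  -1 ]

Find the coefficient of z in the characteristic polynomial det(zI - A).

Expand det(zI - A) for the 3×3 matrix.
p(z) = z^3 + z^2 - 4z - 2.
(Check: constant term = det(-A) = (-1)^3 det A = -2; coefficient of z^2 = -tr A = 1.)
The coefficient of z is -4.

-4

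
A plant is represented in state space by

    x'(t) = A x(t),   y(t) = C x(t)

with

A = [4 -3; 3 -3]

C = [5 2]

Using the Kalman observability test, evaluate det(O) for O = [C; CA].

CA = [[26, -21]]
Observability matrix O = [C; CA] = [[5, 2], [26, -21]]
det(O) = 5·(-21) - 2·26 = -105 - 52 = -157
Since det(O) ≠ 0, rank(O) = 2 and the system is completely observable.

-157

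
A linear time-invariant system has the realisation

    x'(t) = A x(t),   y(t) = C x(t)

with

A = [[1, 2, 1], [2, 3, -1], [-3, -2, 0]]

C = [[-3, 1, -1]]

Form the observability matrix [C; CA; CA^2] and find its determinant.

-183

CA = [[2, -1, -4]]
CA^2 = [[12, 9, 3]]
Observability matrix O = [C; CA; CA^2] = [[-3, 1, -1], [2, -1, -4], [12, 9, 3]]
Expanding along the first row, det(O) = (-3)·((-1)·3 - (-4)·9) - 1·(2·3 - (-4)·12) + (-1)·(2·9 - (-1)·12) = (-3)·33 - 1·54 + (-1)·30 = -183
Since det(O) ≠ 0, rank(O) = 3 and the system is completely observable.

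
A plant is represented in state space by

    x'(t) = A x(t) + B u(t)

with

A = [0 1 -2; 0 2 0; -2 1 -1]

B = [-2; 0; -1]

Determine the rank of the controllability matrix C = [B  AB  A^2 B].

AB = [[2], [0], [5]]
A^2B = [[-10], [0], [-9]]
Controllability matrix C = [B  AB  A^2B] = [[-2, 2, -10], [0, 0, 0], [-1, 5, -9]]
Row 2 of C is identically zero, so rank(C) ≤ 2.
The 2×2 minor from rows 1, 3, columns 1, 2 is (-2)·5 - 2·(-1) = -10 - (-2) = -8 ≠ 0, so rank(C) = 2.
rank(C) = 2 < n = 3, so the pair (A, B) is not completely controllable.

2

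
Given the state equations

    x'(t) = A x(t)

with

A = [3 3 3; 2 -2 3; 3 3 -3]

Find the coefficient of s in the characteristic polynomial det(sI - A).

Expand det(sI - A) for the 3×3 matrix.
p(s) = s^3 + 2s^2 - 33s - 72.
(Check: constant term = det(-A) = (-1)^3 det A = -72; coefficient of s^2 = -tr A = 2.)
The coefficient of s is -33.

-33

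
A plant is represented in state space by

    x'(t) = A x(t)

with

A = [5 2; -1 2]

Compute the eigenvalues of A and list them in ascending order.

3, 4

det(sI - A) = s^2 - (tr A)s + det A, with tr A = 5 + 2 = 7 and det A = 5·2 - 2·(-1) = 10 - (-2) = 12.
So p(s) = det(sI - A) = s^2 - 7s + 12.
Factor s^2 - 7s + 12: two numbers with sum 7 and product 12 are 4 and 3, so s^2 - 7s + 12 = (s - 4)(s - 3).
Hence p(s) = (s - 4) (s - 3), with roots 3, 4.
At least one eigenvalue has non-negative real part, so the system is not asymptotically stable.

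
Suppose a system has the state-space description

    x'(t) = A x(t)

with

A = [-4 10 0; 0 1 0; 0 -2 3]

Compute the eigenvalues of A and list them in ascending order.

det(sI - A) = s^3 - (tr A)s^2 + (M11 + M22 + M33)s - det A, where Mii is the 2×2 principal minor of A obtained by deleting row i and column i.
tr A = (-4) + 1 + 3 = 0; M11 = 1·3 - 0·(-2) = 3 - 0 = 3; M22 = (-4)·3 - 0·0 = -12 - 0 = -12; M33 = (-4)·1 - 10·0 = -4 - 0 = -4; sum of minors = -13.
det A = (-4)·(1·3 - 0·(-2)) - 10·(0·3 - 0·0) + 0·(0·(-2) - 1·0) = (-4)·3 - 10·0 + 0·0 = -12.
So p(s) = det(sI - A) = s^3 - 13s + 12.
Rational-root test: any integer root divides 12. Testing small divisors, s = 1 works: p(1) = 1 + 0 + (-13) + 12 = 0, so (s - 1) is a factor.
Dividing, p(s) = (s - 1)(s^2 + s - 12).
Factor s^2 + s - 12: two numbers with sum -1 and product -12 are 3 and -4, so s^2 + s - 12 = (s - 3)(s + 4).
Hence p(s) = (s - 3) (s - 1) (s + 4), with roots -4, 1, 3.
At least one eigenvalue has non-negative real part, so the system is not asymptotically stable.

-4, 1, 3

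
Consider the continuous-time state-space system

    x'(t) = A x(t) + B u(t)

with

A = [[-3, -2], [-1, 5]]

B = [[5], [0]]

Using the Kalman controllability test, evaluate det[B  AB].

AB = [[-15], [-5]]
Controllability matrix C = [B  AB] = [[5, -15], [0, -5]]
det(C) = 5·(-5) - (-15)·0 = -25 - 0 = -25
Since det(C) ≠ 0, rank(C) = 2 and the system is completely controllable.

-25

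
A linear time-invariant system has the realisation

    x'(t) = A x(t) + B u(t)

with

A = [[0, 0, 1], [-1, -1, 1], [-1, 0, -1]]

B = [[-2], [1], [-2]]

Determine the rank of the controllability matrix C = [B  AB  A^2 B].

AB = [[-2], [-1], [4]]
A^2B = [[4], [7], [-2]]
Controllability matrix C = [B  AB  A^2B] = [[-2, -2, 4], [1, -1, 7], [-2, 4, -2]]
det(C) = (-2)·((-1)·(-2) - 7·4) - (-2)·(1·(-2) - 7·(-2)) + 4·(1·4 - (-1)·(-2)) = (-2)·(-26) - (-2)·12 + 4·2 = 84 ≠ 0, so rank(C) = 3.
rank(C) = 3 = n, so the pair (A, B) is completely controllable.

3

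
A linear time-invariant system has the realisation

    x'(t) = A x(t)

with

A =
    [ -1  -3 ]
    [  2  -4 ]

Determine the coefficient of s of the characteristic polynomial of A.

For a 2×2 matrix, det(sI - A) = s^2 - (tr A)s + det A.
tr A = -5, det A = 10.
So p(s) = s^2 + 5s + 10.
The coefficient of s is 5.

5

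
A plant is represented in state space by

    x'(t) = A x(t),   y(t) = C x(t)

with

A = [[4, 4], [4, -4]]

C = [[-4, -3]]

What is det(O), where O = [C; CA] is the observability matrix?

CA = [[-28, -4]]
Observability matrix O = [C; CA] = [[-4, -3], [-28, -4]]
det(O) = (-4)·(-4) - (-3)·(-28) = 16 - 84 = -68
Since det(O) ≠ 0, rank(O) = 2 and the system is completely observable.

-68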